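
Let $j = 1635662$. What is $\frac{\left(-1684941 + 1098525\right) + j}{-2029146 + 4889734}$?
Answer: $\frac{524623}{1430294} \approx 0.36679$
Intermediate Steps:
$\frac{\left(-1684941 + 1098525\right) + j}{-2029146 + 4889734} = \frac{\left(-1684941 + 1098525\right) + 1635662}{-2029146 + 4889734} = \frac{-586416 + 1635662}{2860588} = 1049246 \cdot \frac{1}{2860588} = \frac{524623}{1430294}$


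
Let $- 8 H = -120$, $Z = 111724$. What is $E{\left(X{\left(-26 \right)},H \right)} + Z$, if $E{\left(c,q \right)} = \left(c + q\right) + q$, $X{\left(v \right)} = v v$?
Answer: $112430$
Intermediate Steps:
$X{\left(v \right)} = v^{2}$
$H = 15$ ($H = \left(- \frac{1}{8}\right) \left(-120\right) = 15$)
$E{\left(c,q \right)} = c + 2 q$
$E{\left(X{\left(-26 \right)},H \right)} + Z = \left(\left(-26\right)^{2} + 2 \cdot 15\right) + 111724 = \left(676 + 30\right) + 111724 = 706 + 111724 = 112430$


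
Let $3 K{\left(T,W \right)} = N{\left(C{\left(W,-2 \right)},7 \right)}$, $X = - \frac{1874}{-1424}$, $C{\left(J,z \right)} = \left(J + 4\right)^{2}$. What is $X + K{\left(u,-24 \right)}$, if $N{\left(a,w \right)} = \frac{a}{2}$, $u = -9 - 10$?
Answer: $\frac{145211}{2136} \approx 67.983$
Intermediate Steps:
$u = -19$ ($u = -9 - 10 = -19$)
$C{\left(J,z \right)} = \left(4 + J\right)^{2}$
$N{\left(a,w \right)} = \frac{a}{2}$ ($N{\left(a,w \right)} = a \frac{1}{2} = \frac{a}{2}$)
$X = \frac{937}{712}$ ($X = \left(-1874\right) \left(- \frac{1}{1424}\right) = \frac{937}{712} \approx 1.316$)
$K{\left(T,W \right)} = \frac{\left(4 + W\right)^{2}}{6}$ ($K{\left(T,W \right)} = \frac{\frac{1}{2} \left(4 + W\right)^{2}}{3} = \frac{\left(4 + W\right)^{2}}{6}$)
$X + K{\left(u,-24 \right)} = \frac{937}{712} + \frac{\left(4 - 24\right)^{2}}{6} = \frac{937}{712} + \frac{\left(-20\right)^{2}}{6} = \frac{937}{712} + \frac{1}{6} \cdot 400 = \frac{937}{712} + \frac{200}{3} = \frac{145211}{2136}$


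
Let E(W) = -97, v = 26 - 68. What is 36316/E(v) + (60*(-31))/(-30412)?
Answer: -276065443/737491 ≈ -374.33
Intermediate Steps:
v = -42
36316/E(v) + (60*(-31))/(-30412) = 36316/(-97) + (60*(-31))/(-30412) = 36316*(-1/97) - 1860*(-1/30412) = -36316/97 + 465/7603 = -276065443/737491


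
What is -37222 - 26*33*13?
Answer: -48376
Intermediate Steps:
-37222 - 26*33*13 = -37222 - 858*13 = -37222 - 1*11154 = -37222 - 11154 = -48376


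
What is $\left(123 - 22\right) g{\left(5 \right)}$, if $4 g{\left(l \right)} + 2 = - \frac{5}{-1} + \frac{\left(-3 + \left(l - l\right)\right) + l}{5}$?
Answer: $\frac{1717}{20} \approx 85.85$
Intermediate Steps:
$g{\left(l \right)} = \frac{3}{5} + \frac{l}{20}$ ($g{\left(l \right)} = - \frac{1}{2} + \frac{- \frac{5}{-1} + \frac{\left(-3 + \left(l - l\right)\right) + l}{5}}{4} = - \frac{1}{2} + \frac{\left(-5\right) \left(-1\right) + \left(\left(-3 + 0\right) + l\right) \frac{1}{5}}{4} = - \frac{1}{2} + \frac{5 + \left(-3 + l\right) \frac{1}{5}}{4} = - \frac{1}{2} + \frac{5 + \left(- \frac{3}{5} + \frac{l}{5}\right)}{4} = - \frac{1}{2} + \frac{\frac{22}{5} + \frac{l}{5}}{4} = - \frac{1}{2} + \left(\frac{11}{10} + \frac{l}{20}\right) = \frac{3}{5} + \frac{l}{20}$)
$\left(123 - 22\right) g{\left(5 \right)} = \left(123 - 22\right) \left(\frac{3}{5} + \frac{1}{20} \cdot 5\right) = 101 \left(\frac{3}{5} + \frac{1}{4}\right) = 101 \cdot \frac{17}{20} = \frac{1717}{20}$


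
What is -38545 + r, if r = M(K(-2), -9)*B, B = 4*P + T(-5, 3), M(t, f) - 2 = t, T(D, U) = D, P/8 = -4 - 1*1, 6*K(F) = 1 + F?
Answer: -77695/2 ≈ -38848.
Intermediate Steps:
K(F) = 1/6 + F/6 (K(F) = (1 + F)/6 = 1/6 + F/6)
P = -40 (P = 8*(-4 - 1*1) = 8*(-4 - 1) = 8*(-5) = -40)
M(t, f) = 2 + t
B = -165 (B = 4*(-40) - 5 = -160 - 5 = -165)
r = -605/2 (r = (2 + (1/6 + (1/6)*(-2)))*(-165) = (2 + (1/6 - 1/3))*(-165) = (2 - 1/6)*(-165) = (11/6)*(-165) = -605/2 ≈ -302.50)
-38545 + r = -38545 - 605/2 = -77695/2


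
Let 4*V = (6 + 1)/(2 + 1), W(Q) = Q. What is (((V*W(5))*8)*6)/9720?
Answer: 7/486 ≈ 0.014403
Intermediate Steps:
V = 7/12 (V = ((6 + 1)/(2 + 1))/4 = (7/3)/4 = (7*(⅓))/4 = (¼)*(7/3) = 7/12 ≈ 0.58333)
(((V*W(5))*8)*6)/9720 = ((((7/12)*5)*8)*6)/9720 = (((35/12)*8)*6)*(1/9720) = ((70/3)*6)*(1/9720) = 140*(1/9720) = 7/486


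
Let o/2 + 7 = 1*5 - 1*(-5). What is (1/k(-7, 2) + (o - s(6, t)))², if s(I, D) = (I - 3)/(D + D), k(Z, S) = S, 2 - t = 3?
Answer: 64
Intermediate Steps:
t = -1 (t = 2 - 1*3 = 2 - 3 = -1)
s(I, D) = (-3 + I)/(2*D) (s(I, D) = (-3 + I)/((2*D)) = (-3 + I)*(1/(2*D)) = (-3 + I)/(2*D))
o = 6 (o = -14 + 2*(1*5 - 1*(-5)) = -14 + 2*(5 + 5) = -14 + 2*10 = -14 + 20 = 6)
(1/k(-7, 2) + (o - s(6, t)))² = (1/2 + (6 - (-3 + 6)/(2*(-1))))² = (½ + (6 - (-1)*3/2))² = (½ + (6 - 1*(-3/2)))² = (½ + (6 + 3/2))² = (½ + 15/2)² = 8² = 64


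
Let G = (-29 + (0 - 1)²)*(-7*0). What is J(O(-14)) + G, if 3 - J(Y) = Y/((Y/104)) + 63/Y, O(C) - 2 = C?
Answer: -383/4 ≈ -95.750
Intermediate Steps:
O(C) = 2 + C
J(Y) = -101 - 63/Y (J(Y) = 3 - (Y/((Y/104)) + 63/Y) = 3 - (Y*(104/Y) + 63/Y) = 3 - (104 + 63/Y) = 3 + (-104 - 63/Y) = -101 - 63/Y)
G = 0 (G = (-29 + (-1)²)*0 = (-29 + 1)*0 = -28*0 = 0)
J(O(-14)) + G = (-101 - 63/(2 - 14)) + 0 = (-101 - 63/(-12)) + 0 = (-101 - 63*(-1/12)) + 0 = (-101 + 21/4) + 0 = -383/4 + 0 = -383/4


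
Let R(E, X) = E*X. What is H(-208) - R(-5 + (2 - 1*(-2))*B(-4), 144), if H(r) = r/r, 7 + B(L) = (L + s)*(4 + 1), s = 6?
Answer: -1007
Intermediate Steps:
B(L) = 23 + 5*L (B(L) = -7 + (L + 6)*(4 + 1) = -7 + (6 + L)*5 = -7 + (30 + 5*L) = 23 + 5*L)
H(r) = 1
H(-208) - R(-5 + (2 - 1*(-2))*B(-4), 144) = 1 - (-5 + (2 - 1*(-2))*(23 + 5*(-4)))*144 = 1 - (-5 + (2 + 2)*(23 - 20))*144 = 1 - (-5 + 4*3)*144 = 1 - (-5 + 12)*144 = 1 - 7*144 = 1 - 1*1008 = 1 - 1008 = -1007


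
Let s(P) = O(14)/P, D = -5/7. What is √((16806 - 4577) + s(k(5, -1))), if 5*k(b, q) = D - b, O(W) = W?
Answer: √48867/2 ≈ 110.53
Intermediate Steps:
D = -5/7 (D = -5*⅐ = -5/7 ≈ -0.71429)
k(b, q) = -⅐ - b/5 (k(b, q) = (-5/7 - b)/5 = -⅐ - b/5)
s(P) = 14/P
√((16806 - 4577) + s(k(5, -1))) = √((16806 - 4577) + 14/(-⅐ - ⅕*5)) = √(12229 + 14/(-⅐ - 1)) = √(12229 + 14/(-8/7)) = √(12229 + 14*(-7/8)) = √(12229 - 49/4) = √(48867/4) = √48867/2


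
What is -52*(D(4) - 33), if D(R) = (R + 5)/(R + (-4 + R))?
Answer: 1599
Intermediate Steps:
D(R) = (5 + R)/(-4 + 2*R)
-52*(D(4) - 33) = -52*((5 + 4)/(2*(-2 + 4)) - 33) = -52*((1/2)*9/2 - 33) = -52*((1/2)*(1/2)*9 - 33) = -52*(9/4 - 33) = -52*(-123/4) = 1599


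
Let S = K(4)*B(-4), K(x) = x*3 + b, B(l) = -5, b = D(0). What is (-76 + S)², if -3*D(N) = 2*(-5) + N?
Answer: 209764/9 ≈ 23307.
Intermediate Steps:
D(N) = 10/3 - N/3 (D(N) = -(2*(-5) + N)/3 = -(-10 + N)/3 = 10/3 - N/3)
b = 10/3 (b = 10/3 - ⅓*0 = 10/3 + 0 = 10/3 ≈ 3.3333)
K(x) = 10/3 + 3*x (K(x) = x*3 + 10/3 = 3*x + 10/3 = 10/3 + 3*x)
S = -230/3 (S = (10/3 + 3*4)*(-5) = (10/3 + 12)*(-5) = (46/3)*(-5) = -230/3 ≈ -76.667)
(-76 + S)² = (-76 - 230/3)² = (-458/3)² = 209764/9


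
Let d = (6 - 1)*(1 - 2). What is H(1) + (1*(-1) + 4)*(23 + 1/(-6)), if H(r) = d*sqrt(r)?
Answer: 127/2 ≈ 63.500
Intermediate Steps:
d = -5 (d = 5*(-1) = -5)
H(r) = -5*sqrt(r)
H(1) + (1*(-1) + 4)*(23 + 1/(-6)) = -5*sqrt(1) + (1*(-1) + 4)*(23 + 1/(-6)) = -5*1 + (-1 + 4)*(23 - 1/6) = -5 + 3*(137/6) = -5 + 137/2 = 127/2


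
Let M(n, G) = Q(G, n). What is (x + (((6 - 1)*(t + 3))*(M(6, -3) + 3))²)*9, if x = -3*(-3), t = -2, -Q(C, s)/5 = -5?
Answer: 176481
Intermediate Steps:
Q(C, s) = 25 (Q(C, s) = -5*(-5) = 25)
M(n, G) = 25
x = 9
(x + (((6 - 1)*(t + 3))*(M(6, -3) + 3))²)*9 = (9 + (((6 - 1)*(-2 + 3))*(25 + 3))²)*9 = (9 + ((5*1)*28)²)*9 = (9 + (5*28)²)*9 = (9 + 140²)*9 = (9 + 19600)*9 = 19609*9 = 176481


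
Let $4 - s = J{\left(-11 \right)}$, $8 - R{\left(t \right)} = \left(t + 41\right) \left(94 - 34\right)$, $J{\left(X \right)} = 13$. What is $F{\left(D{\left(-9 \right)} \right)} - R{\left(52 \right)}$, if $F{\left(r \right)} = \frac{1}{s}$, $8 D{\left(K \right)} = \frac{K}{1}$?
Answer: $\frac{50147}{9} \approx 5571.9$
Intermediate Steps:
$R{\left(t \right)} = -2452 - 60 t$ ($R{\left(t \right)} = 8 - \left(t + 41\right) \left(94 - 34\right) = 8 - \left(41 + t\right) 60 = 8 - \left(2460 + 60 t\right) = -2452 - 60 t$)
$D{\left(K \right)} = \frac{K}{8}$ ($D{\left(K \right)} = \frac{K 1^{-1}}{8} = \frac{K 1}{8} = \frac{K}{8}$)
$s = -9$ ($s = 4 - 13 = -9$)
$F{\left(r \right)} = - \frac{1}{9}$ ($F{\left(r \right)} = \frac{1}{-9} = - \frac{1}{9}$)
$F{\left(D{\left(-9 \right)} \right)} - R{\left(52 \right)} = - \frac{1}{9} - \left(-2452 - 3120\right) = - \frac{1}{9} - -5572 = - \frac{1}{9} + 5572 = \frac{50147}{9}$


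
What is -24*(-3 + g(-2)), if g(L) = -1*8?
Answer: 264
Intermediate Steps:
g(L) = -8
-24*(-3 + g(-2)) = -24*(-3 - 8) = -24*(-11) = 264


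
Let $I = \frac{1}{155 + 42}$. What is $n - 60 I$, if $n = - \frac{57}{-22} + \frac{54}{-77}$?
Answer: $\frac{48087}{30338} \approx 1.585$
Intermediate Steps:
$n = \frac{291}{154}$ ($n = \left(-57\right) \left(- \frac{1}{22}\right) + 54 \left(- \frac{1}{77}\right) = \frac{57}{22} - \frac{54}{77} = \frac{291}{154} \approx 1.8896$)
$I = \frac{1}{197} \approx 0.0050761$
$n - 60 I = \frac{291}{154} - \frac{60}{197} = \frac{48087}{30338}$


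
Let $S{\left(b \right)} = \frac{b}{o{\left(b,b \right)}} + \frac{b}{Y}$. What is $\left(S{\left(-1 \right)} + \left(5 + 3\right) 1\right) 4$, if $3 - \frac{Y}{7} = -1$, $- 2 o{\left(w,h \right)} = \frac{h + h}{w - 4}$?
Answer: $\frac{363}{7} \approx 51.857$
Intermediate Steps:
$o{\left(w,h \right)} = - \frac{h}{-4 + w}$ ($o{\left(w,h \right)} = - \frac{\left(h + h\right) \frac{1}{w - 4}}{2} = - \frac{2 h \frac{1}{-4 + w}}{2} = - \frac{h}{-4 + w}$)
$Y = 28$ ($Y = 21 - -7 = 21 + 7 = 28$)
$S{\left(b \right)} = 4 - \frac{27 b}{28}$ ($S{\left(b \right)} = \frac{b}{\left(-1\right) b \frac{1}{-4 + b}} + \frac{b}{28} = b \left(- \frac{-4 + b}{b}\right) + b \frac{1}{28} = \left(4 - b\right) + \frac{b}{28} = 4 - \frac{27 b}{28}$)
$\left(S{\left(-1 \right)} + \left(5 + 3\right) 1\right) 4 = \left(\left(4 - - \frac{27}{28}\right) + \left(5 + 3\right) 1\right) 4 = \left(\left(4 + \frac{27}{28}\right) + 8 \cdot 1\right) 4 = \left(\frac{139}{28} + 8\right) 4 = \frac{363}{28} \cdot 4 = \frac{363}{7}$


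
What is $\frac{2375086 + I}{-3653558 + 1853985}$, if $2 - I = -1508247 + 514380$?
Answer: $- \frac{3368955}{1799573} \approx -1.8721$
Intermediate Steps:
$I = 993869$ ($I = 2 - \left(-1508247 + 514380\right) = 2 - -993867 = 2 + 993867 = 993869$)
$\frac{2375086 + I}{-3653558 + 1853985} = \frac{2375086 + 993869}{-3653558 + 1853985} = \frac{3368955}{-1799573} = 3368955 \left(- \frac{1}{1799573}\right) = - \frac{3368955}{1799573}$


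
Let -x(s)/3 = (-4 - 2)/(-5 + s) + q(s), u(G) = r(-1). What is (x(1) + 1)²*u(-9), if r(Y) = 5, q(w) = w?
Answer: 845/4 ≈ 211.25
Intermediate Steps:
u(G) = 5
x(s) = -3*s + 18/(-5 + s) (x(s) = -3*((-4 - 2)/(-5 + s) + s) = -3*(-6/(-5 + s) + s) = -3*(s - 6/(-5 + s)) = -3*s + 18/(-5 + s))
(x(1) + 1)²*u(-9) = (3*(6 - 1*1² + 5*1)/(-5 + 1) + 1)²*5 = (3*(6 - 1*1 + 5)/(-4) + 1)²*5 = (3*(-¼)*(6 - 1 + 5) + 1)²*5 = (3*(-¼)*10 + 1)²*5 = (-15/2 + 1)²*5 = (-13/2)²*5 = (169/4)*5 = 845/4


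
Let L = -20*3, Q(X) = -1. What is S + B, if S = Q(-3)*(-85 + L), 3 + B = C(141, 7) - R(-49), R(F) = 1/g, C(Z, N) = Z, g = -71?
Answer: 20094/71 ≈ 283.01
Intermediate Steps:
L = -60
R(F) = -1/71 (R(F) = 1/(-71) = -1/71)
B = 9799/71 (B = -3 + (141 - 1*(-1/71)) = -3 + (141 + 1/71) = -3 + 10012/71 = 9799/71 ≈ 138.01)
S = 145 (S = -(-85 - 60) = -1*(-145) = 145)
S + B = 145 + 9799/71 = 20094/71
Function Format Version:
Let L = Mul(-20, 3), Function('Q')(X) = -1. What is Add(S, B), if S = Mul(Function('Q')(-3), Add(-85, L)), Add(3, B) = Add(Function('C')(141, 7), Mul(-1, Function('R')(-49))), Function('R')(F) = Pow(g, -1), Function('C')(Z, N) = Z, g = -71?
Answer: Rational(20094, 71) ≈ 283.01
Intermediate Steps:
L = -60
Function('R')(F) = Rational(-1, 71) (Function('R')(F) = Pow(-71, -1) = Rational(-1, 71))
B = Rational(9799, 71) (B = Add(-3, Add(141, Mul(-1, Rational(-1, 71)))) = Add(-3, Add(141, Rational(1, 71))) = Add(-3, Rational(10012, 71)) = Rational(9799, 71) ≈ 138.01)
S = 145 (S = Mul(-1, Add(-85, -60)) = Mul(-1, -145) = 145)
Add(S, B) = Add(145, Rational(9799, 71)) = Rational(20094, 71)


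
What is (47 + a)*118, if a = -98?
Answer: -6018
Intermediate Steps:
(47 + a)*118 = (47 - 98)*118 = -51*118 = -6018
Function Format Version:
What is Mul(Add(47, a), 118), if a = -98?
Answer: -6018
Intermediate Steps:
Mul(Add(47, a), 118) = Mul(Add(47, -98), 118) = Mul(-51, 118) = -6018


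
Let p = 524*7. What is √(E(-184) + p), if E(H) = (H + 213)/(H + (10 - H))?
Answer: √367090/10 ≈ 60.588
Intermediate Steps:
p = 3668
E(H) = 213/10 + H/10 (E(H) = (213 + H)/10 = (213 + H)*(⅒) = 213/10 + H/10)
√(E(-184) + p) = √((213/10 + (⅒)*(-184)) + 3668) = √((213/10 - 92/5) + 3668) = √(29/10 + 3668) = √(36709/10) = √367090/10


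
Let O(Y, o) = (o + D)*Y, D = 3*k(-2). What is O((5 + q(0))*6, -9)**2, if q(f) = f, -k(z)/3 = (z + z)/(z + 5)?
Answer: 8100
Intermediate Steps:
k(z) = -6*z/(5 + z) (k(z) = -3*(z + z)/(z + 5) = -3*2*z/(5 + z) = -6*z/(5 + z))
D = 12 (D = 3*(-6*(-2)/(5 - 2)) = 3*(-6*(-2)/3) = 3*(-6*(-2)*1/3) = 3*4 = 12)
O(Y, o) = Y*(12 + o) (O(Y, o) = (o + 12)*Y = (12 + o)*Y = Y*(12 + o))
O((5 + q(0))*6, -9)**2 = (((5 + 0)*6)*(12 - 9))**2 = ((5*6)*3)**2 = (30*3)**2 = 90**2 = 8100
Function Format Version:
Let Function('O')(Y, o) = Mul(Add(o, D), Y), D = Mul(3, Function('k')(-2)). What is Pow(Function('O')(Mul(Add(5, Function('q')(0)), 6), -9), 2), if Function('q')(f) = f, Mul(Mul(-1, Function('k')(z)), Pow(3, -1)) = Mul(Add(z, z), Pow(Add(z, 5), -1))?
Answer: 8100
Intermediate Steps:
Function('k')(z) = Mul(-6, z, Pow(Add(5, z), -1)) (Function('k')(z) = Mul(-3, Mul(Add(z, z), Pow(Add(z, 5), -1))) = Mul(-3, Mul(Mul(2, z), Pow(Add(5, z), -1))) = Mul(-3, Mul(2, z, Pow(Add(5, z), -1))) = Mul(-6, z, Pow(Add(5, z), -1)))
D = 12 (D = Mul(3, Mul(-6, -2, Pow(Add(5, -2), -1))) = Mul(3, Mul(-6, -2, Pow(3, -1))) = Mul(3, Mul(-6, -2, Rational(1, 3))) = Mul(3, 4) = 12)
Function('O')(Y, o) = Mul(Y, Add(12, o)) (Function('O')(Y, o) = Mul(Add(o, 12), Y) = Mul(Add(12, o), Y) = Mul(Y, Add(12, o)))
Pow(Function('O')(Mul(Add(5, Function('q')(0)), 6), -9), 2) = Pow(Mul(Mul(Add(5, 0), 6), Add(12, -9)), 2) = Pow(Mul(Mul(5, 6), 3), 2) = Pow(Mul(30, 3), 2) = Pow(90, 2) = 8100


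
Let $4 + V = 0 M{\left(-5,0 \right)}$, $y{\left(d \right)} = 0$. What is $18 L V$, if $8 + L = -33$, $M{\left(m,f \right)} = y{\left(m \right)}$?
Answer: $2952$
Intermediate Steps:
$M{\left(m,f \right)} = 0$
$L = -41$ ($L = -8 - 33 = -41$)
$V = -4$ ($V = -4 + 0 \cdot 0 = -4 + 0 = -4$)
$18 L V = 18 \left(-41\right) \left(-4\right) = \left(-738\right) \left(-4\right) = 2952$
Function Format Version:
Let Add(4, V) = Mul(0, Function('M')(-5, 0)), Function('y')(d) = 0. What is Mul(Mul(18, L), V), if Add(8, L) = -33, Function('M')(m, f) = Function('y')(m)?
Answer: 2952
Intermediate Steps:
Function('M')(m, f) = 0
L = -41 (L = Add(-8, -33) = -41)
V = -4 (V = Add(-4, Mul(0, 0)) = Add(-4, 0) = -4)
Mul(Mul(18, L), V) = Mul(Mul(18, -41), -4) = Mul(-738, -4) = 2952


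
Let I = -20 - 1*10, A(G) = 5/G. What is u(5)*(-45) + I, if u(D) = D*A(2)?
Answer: -1185/2 ≈ -592.50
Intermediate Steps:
u(D) = 5*D/2 (u(D) = D*(5/2) = 5*D/2)
I = -30 (I = -20 - 10 = -30)
u(5)*(-45) + I = ((5/2)*5)*(-45) - 30 = (25/2)*(-45) - 30 = -1125/2 - 30 = -1185/2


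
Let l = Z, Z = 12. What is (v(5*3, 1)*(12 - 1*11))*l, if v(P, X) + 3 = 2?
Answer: -12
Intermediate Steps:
v(P, X) = -1 (v(P, X) = -3 + 2 = -1)
l = 12
(v(5*3, 1)*(12 - 1*11))*l = -(12 - 1*11)*12 = -(12 - 11)*12 = -1*1*12 = -1*12 = -12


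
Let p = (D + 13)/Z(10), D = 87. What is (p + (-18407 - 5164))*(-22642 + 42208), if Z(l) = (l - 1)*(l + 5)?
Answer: -1383527078/3 ≈ -4.6118e+8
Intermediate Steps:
Z(l) = (-1 + l)*(5 + l)
p = 20/27 (p = (87 + 13)/(-5 + 10² + 4*10) = 100/(-5 + 100 + 40) = 100/135 = 100*(1/135) = 20/27 ≈ 0.74074)
(p + (-18407 - 5164))*(-22642 + 42208) = (20/27 + (-18407 - 5164))*(-22642 + 42208) = (20/27 - 23571)*19566 = -636397/27*19566 = -1383527078/3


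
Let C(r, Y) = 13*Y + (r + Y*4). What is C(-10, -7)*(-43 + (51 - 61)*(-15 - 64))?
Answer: -96363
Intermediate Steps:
C(r, Y) = r + 17*Y (C(r, Y) = 13*Y + (r + 4*Y) = r + 17*Y)
C(-10, -7)*(-43 + (51 - 61)*(-15 - 64)) = (-10 + 17*(-7))*(-43 + (51 - 61)*(-15 - 64)) = (-10 - 119)*(-43 - 10*(-79)) = -129*(-43 + 790) = -129*747 = -96363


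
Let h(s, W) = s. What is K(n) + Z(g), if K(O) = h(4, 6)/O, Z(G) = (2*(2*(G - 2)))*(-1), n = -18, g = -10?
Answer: 430/9 ≈ 47.778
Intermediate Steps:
Z(G) = 8 - 4*G (Z(G) = (2*(2*(-2 + G)))*(-1) = (2*(-4 + 2*G))*(-1) = (-8 + 4*G)*(-1) = 8 - 4*G)
K(O) = 4/O
K(n) + Z(g) = 4/(-18) + (8 - 4*(-10)) = 4*(-1/18) + (8 + 40) = -2/9 + 48 = 430/9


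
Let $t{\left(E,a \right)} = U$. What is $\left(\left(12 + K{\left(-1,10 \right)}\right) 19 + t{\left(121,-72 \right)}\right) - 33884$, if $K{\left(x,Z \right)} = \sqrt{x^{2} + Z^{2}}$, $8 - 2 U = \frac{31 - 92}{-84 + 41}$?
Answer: $- \frac{2894133}{86} + 19 \sqrt{101} \approx -33462.0$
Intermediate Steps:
$U = \frac{283}{86}$ ($U = 4 - \frac{\left(31 - 92\right) \frac{1}{-84 + 41}}{2} = 4 - \frac{\left(-61\right) \frac{1}{-43}}{2} = 4 - \frac{\left(-61\right) \left(- \frac{1}{43}\right)}{2} = 4 - \frac{61}{86} = \frac{283}{86} \approx 3.2907$)
$t{\left(E,a \right)} = \frac{283}{86}$
$K{\left(x,Z \right)} = \sqrt{Z^{2} + x^{2}}$
$\left(\left(12 + K{\left(-1,10 \right)}\right) 19 + t{\left(121,-72 \right)}\right) - 33884 = \left(\left(12 + \sqrt{10^{2} + \left(-1\right)^{2}}\right) 19 + \frac{283}{86}\right) - 33884 = \left(\left(12 + \sqrt{100 + 1}\right) 19 + \frac{283}{86}\right) - 33884 = \left(\left(12 + \sqrt{101}\right) 19 + \frac{283}{86}\right) - 33884 = \left(\left(228 + 19 \sqrt{101}\right) + \frac{283}{86}\right) - 33884 = \left(\frac{19891}{86} + 19 \sqrt{101}\right) - 33884 = - \frac{2894133}{86} + 19 \sqrt{101}$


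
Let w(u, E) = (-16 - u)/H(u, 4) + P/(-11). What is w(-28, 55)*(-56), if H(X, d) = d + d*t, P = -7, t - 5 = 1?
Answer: -656/11 ≈ -59.636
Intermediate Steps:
t = 6 (t = 5 + 1 = 6)
H(X, d) = 7*d (H(X, d) = d + d*6 = d + 6*d = 7*d)
w(u, E) = 5/77 - u/28 (w(u, E) = (-16 - u)/((7*4)) - 7/(-11) = (-16 - u)/28 - 7*(-1/11) = (-16 - u)*(1/28) + 7/11 = (-4/7 - u/28) + 7/11 = 5/77 - u/28)
w(-28, 55)*(-56) = (5/77 - 1/28*(-28))*(-56) = (5/77 + 1)*(-56) = (82/77)*(-56) = -656/11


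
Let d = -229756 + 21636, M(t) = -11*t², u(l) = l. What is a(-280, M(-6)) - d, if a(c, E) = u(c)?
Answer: 207840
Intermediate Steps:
a(c, E) = c
d = -208120
a(-280, M(-6)) - d = -280 - 1*(-208120) = -280 + 208120 = 207840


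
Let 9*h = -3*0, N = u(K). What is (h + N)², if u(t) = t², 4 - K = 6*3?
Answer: 38416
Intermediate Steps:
K = -14 (K = 4 - 6*3 = 4 - 1*18 = 4 - 18 = -14)
N = 196 (N = (-14)² = 196)
h = 0 (h = (-3*0)/9 = (⅑)*0 = 0)
(h + N)² = (0 + 196)² = 196² = 38416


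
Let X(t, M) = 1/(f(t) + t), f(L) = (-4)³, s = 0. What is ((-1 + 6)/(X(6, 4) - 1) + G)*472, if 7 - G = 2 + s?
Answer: 40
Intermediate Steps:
G = 5 (G = 7 - (2 + 0) = 7 - 1*2 = 7 - 2 = 5)
f(L) = -64
X(t, M) = 1/(-64 + t)
((-1 + 6)/(X(6, 4) - 1) + G)*472 = ((-1 + 6)/(1/(-64 + 6) - 1) + 5)*472 = (5/(1/(-58) - 1) + 5)*472 = (5/(-1/58 - 1) + 5)*472 = (5/(-59/58) + 5)*472 = (5*(-58/59) + 5)*472 = (-290/59 + 5)*472 = (5/59)*472 = 40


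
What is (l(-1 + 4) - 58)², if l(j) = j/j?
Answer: 3249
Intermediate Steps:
l(j) = 1
(l(-1 + 4) - 58)² = (1 - 58)² = (-57)² = 3249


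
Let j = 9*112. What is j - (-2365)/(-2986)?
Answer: 3007523/2986 ≈ 1007.2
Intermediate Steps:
j = 1008
j - (-2365)/(-2986) = 1008 - (-2365)/(-2986) = 1008 - (-2365)*(-1)/2986 = 1008 - 1*2365/2986 = 1008 - 2365/2986 = 3007523/2986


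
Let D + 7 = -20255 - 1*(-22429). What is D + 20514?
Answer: 22681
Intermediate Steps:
D = 2167 (D = -7 + (-20255 - 1*(-22429)) = -7 + (-20255 + 22429) = -7 + 2174 = 2167)
D + 20514 = 2167 + 20514 = 22681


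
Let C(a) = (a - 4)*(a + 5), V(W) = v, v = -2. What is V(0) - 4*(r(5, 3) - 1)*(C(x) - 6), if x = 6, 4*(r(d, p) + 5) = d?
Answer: 302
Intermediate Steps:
r(d, p) = -5 + d/4
V(W) = -2
C(a) = (-4 + a)*(5 + a)
V(0) - 4*(r(5, 3) - 1)*(C(x) - 6) = -2 - 4*((-5 + (1/4)*5) - 1)*((-20 + 6 + 6**2) - 6) = -2 - 4*((-5 + 5/4) - 1)*((-20 + 6 + 36) - 6) = -2 - 4*(-15/4 - 1)*(22 - 6) = -2 - (-19)*16 = -2 - 4*(-76) = -2 + 304 = 302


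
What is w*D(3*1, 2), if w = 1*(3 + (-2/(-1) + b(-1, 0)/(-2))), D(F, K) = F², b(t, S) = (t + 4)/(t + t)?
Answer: 207/4 ≈ 51.750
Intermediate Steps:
b(t, S) = (4 + t)/(2*t) (b(t, S) = (4 + t)/((2*t)) = (4 + t)*(1/(2*t)) = (4 + t)/(2*t))
w = 23/4 (w = 1*(3 + (-2/(-1) + ((½)*(4 - 1)/(-1))/(-2))) = 1*(3 + (-2*(-1) + ((½)*(-1)*3)*(-½))) = 1*(3 + (2 - 3/2*(-½))) = 1*(3 + (2 + ¾)) = 1*(3 + 11/4) = 1*(23/4) = 23/4 ≈ 5.7500)
w*D(3*1, 2) = 23*(3*1)²/4 = (23/4)*3² = (23/4)*9 = 207/4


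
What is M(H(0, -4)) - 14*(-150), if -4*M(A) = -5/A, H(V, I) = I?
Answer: 33595/16 ≈ 2099.7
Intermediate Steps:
M(A) = 5/(4*A) (M(A) = -(-5)/(4*A) = 5/(4*A))
M(H(0, -4)) - 14*(-150) = (5/4)/(-4) - 14*(-150) = (5/4)*(-1/4) + 2100 = -5/16 + 2100 = 33595/16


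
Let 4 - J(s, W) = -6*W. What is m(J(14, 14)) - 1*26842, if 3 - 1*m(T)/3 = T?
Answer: -27097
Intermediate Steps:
J(s, W) = 4 + 6*W (J(s, W) = 4 - (-6)*W = 4 + 6*W)
m(T) = 9 - 3*T
m(J(14, 14)) - 1*26842 = (9 - 3*(4 + 6*14)) - 1*26842 = (9 - 3*(4 + 84)) - 26842 = (9 - 3*88) - 26842 = (9 - 264) - 26842 = -255 - 26842 = -27097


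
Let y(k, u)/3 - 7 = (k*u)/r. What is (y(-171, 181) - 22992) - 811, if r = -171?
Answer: -23239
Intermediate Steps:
y(k, u) = 21 - k*u/57 (y(k, u) = 21 + 3*((k*u)/(-171)) = 21 + 3*((k*u)*(-1/171)) = 21 + 3*(-k*u/171) = 21 - k*u/57)
(y(-171, 181) - 22992) - 811 = ((21 - 1/57*(-171)*181) - 22992) - 811 = ((21 + 543) - 22992) - 811 = (564 - 22992) - 811 = -22428 - 811 = -23239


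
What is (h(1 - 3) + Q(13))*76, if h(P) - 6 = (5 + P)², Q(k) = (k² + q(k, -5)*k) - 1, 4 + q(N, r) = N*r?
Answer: -54264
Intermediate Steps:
q(N, r) = -4 + N*r
Q(k) = -1 + k² + k*(-4 - 5*k) (Q(k) = (k² + (-4 + k*(-5))*k) - 1 = (k² + (-4 - 5*k)*k) - 1 = (k² + k*(-4 - 5*k)) - 1 = -1 + k² + k*(-4 - 5*k))
h(P) = 6 + (5 + P)²
(h(1 - 3) + Q(13))*76 = ((6 + (5 + (1 - 3))²) + (-1 - 4*13 - 4*13²))*76 = ((6 + (5 - 2)²) + (-1 - 52 - 4*169))*76 = ((6 + 3²) + (-1 - 52 - 676))*76 = ((6 + 9) - 729)*76 = (15 - 729)*76 = -714*76 = -54264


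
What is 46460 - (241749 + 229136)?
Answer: -424425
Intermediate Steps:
46460 - (241749 + 229136) = 46460 - 1*470885 = 46460 - 470885 = -424425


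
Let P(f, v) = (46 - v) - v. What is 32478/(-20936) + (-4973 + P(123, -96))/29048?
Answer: -130319113/76018616 ≈ -1.7143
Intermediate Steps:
P(f, v) = 46 - 2*v
32478/(-20936) + (-4973 + P(123, -96))/29048 = 32478/(-20936) + (-4973 + (46 - 2*(-96)))/29048 = 32478*(-1/20936) + (-4973 + (46 + 192))*(1/29048) = -16239/10468 + (-4973 + 238)*(1/29048) = -16239/10468 - 4735*1/29048 = -16239/10468 - 4735/29048 = -130319113/76018616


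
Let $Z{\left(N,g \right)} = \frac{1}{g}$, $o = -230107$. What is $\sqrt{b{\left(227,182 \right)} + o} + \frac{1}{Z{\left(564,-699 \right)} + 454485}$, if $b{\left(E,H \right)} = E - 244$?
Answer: $\frac{699}{317685014} + 2 i \sqrt{57531} \approx 2.2003 \cdot 10^{-6} + 479.71 i$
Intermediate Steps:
$b{\left(E,H \right)} = -244 + E$ ($b{\left(E,H \right)} = E - 244 = -244 + E$)
$\sqrt{b{\left(227,182 \right)} + o} + \frac{1}{Z{\left(564,-699 \right)} + 454485} = \sqrt{\left(-244 + 227\right) - 230107} + \frac{1}{\frac{1}{-699} + 454485} = \sqrt{-17 - 230107} + \frac{1}{- \frac{1}{699} + 454485} = \sqrt{-230124} + \frac{1}{\frac{317685014}{699}} = 2 i \sqrt{57531} + \frac{699}{317685014} = \frac{699}{317685014} + 2 i \sqrt{57531}$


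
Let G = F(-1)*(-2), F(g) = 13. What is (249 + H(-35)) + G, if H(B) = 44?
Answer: 267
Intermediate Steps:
G = -26 (G = 13*(-2) = -26)
(249 + H(-35)) + G = (249 + 44) - 26 = 293 - 26 = 267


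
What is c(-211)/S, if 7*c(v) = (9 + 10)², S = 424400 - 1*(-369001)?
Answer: 361/5553807 ≈ 6.5000e-5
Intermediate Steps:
S = 793401 (S = 424400 + 369001 = 793401)
c(v) = 361/7 (c(v) = (9 + 10)²/7 = (⅐)*19² = (⅐)*361 = 361/7)
c(-211)/S = (361/7)/793401 = (361/7)*(1/793401) = 361/5553807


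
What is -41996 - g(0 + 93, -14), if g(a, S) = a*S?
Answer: -40694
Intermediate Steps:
g(a, S) = S*a
-41996 - g(0 + 93, -14) = -41996 - (-14)*(0 + 93) = -41996 - (-14)*93 = -41996 - 1*(-1302) = -41996 + 1302 = -40694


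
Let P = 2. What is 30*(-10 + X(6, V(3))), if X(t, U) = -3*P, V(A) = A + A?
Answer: -480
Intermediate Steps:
V(A) = 2*A
X(t, U) = -6 (X(t, U) = -3*2 = -6)
30*(-10 + X(6, V(3))) = 30*(-10 - 6) = 30*(-16) = -480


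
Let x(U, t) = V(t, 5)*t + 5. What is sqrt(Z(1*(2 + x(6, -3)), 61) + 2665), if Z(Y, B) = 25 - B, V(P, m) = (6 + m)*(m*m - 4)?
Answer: sqrt(2629) ≈ 51.274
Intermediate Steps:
V(P, m) = (-4 + m**2)*(6 + m) (V(P, m) = (6 + m)*(m**2 - 4) = (6 + m)*(-4 + m**2) = (-4 + m**2)*(6 + m))
x(U, t) = 5 + 231*t (x(U, t) = (-24 + 5**3 - 4*5 + 6*5**2)*t + 5 = (-24 + 125 - 20 + 6*25)*t + 5 = (-24 + 125 - 20 + 150)*t + 5 = 231*t + 5 = 5 + 231*t)
sqrt(Z(1*(2 + x(6, -3)), 61) + 2665) = sqrt((25 - 1*61) + 2665) = sqrt((25 - 61) + 2665) = sqrt(-36 + 2665) = sqrt(2629)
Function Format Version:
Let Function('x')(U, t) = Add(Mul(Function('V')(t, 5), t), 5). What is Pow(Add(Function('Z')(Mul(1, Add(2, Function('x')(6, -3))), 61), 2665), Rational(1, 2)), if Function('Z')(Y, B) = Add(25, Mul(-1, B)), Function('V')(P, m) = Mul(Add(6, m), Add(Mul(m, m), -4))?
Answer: Pow(2629, Rational(1, 2)) ≈ 51.274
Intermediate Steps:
Function('V')(P, m) = Mul(Add(-4, Pow(m, 2)), Add(6, m)) (Function('V')(P, m) = Mul(Add(6, m), Add(Pow(m, 2), -4)) = Mul(Add(6, m), Add(-4, Pow(m, 2))) = Mul(Add(-4, Pow(m, 2)), Add(6, m)))
Function('x')(U, t) = Add(5, Mul(231, t)) (Function('x')(U, t) = Add(Mul(Add(-24, Pow(5, 3), Mul(-4, 5), Mul(6, Pow(5, 2))), t), 5) = Add(Mul(Add(-24, 125, -20, Mul(6, 25)), t), 5) = Add(Mul(Add(-24, 125, -20, 150), t), 5) = Add(Mul(231, t), 5) = Add(5, Mul(231, t)))
Pow(Add(Function('Z')(Mul(1, Add(2, Function('x')(6, -3))), 61), 2665), Rational(1, 2)) = Pow(Add(Add(25, Mul(-1, 61)), 2665), Rational(1, 2)) = Pow(Add(Add(25, -61), 2665), Rational(1, 2)) = Pow(Add(-36, 2665), Rational(1, 2)) = Pow(2629, Rational(1, 2))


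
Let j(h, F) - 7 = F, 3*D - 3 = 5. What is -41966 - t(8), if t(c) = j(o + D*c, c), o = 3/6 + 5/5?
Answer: -41981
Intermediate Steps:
D = 8/3 (D = 1 + (⅓)*5 = 1 + 5/3 = 8/3 ≈ 2.6667)
o = 3/2 (o = 3*(⅙) + 5*(⅕) = ½ + 1 = 3/2 ≈ 1.5000)
j(h, F) = 7 + F
t(c) = 7 + c
-41966 - t(8) = -41966 - (7 + 8) = -41966 - 1*15 = -41966 - 15 = -41981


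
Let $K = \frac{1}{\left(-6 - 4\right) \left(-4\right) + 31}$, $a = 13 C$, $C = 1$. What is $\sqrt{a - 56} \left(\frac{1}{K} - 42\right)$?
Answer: $29 i \sqrt{43} \approx 190.17 i$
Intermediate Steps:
$a = 13$ ($a = 13 \cdot 1 = 13$)
$K = \frac{1}{71}$ ($K = \frac{1}{\left(-10\right) \left(-4\right) + 31} = \frac{1}{40 + 31} = \frac{1}{71} \approx 0.014085$)
$\sqrt{a - 56} \left(\frac{1}{K} - 42\right) = \sqrt{13 - 56} \left(\frac{1}{\frac{1}{71}} - 42\right) = \sqrt{-43} \left(71 - 42\right) = i \sqrt{43} \cdot 29 = 29 i \sqrt{43}$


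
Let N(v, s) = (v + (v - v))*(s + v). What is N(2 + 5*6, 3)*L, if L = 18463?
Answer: 20678560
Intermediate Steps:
N(v, s) = v*(s + v) (N(v, s) = (v + 0)*(s + v) = v*(s + v))
N(2 + 5*6, 3)*L = ((2 + 5*6)*(3 + (2 + 5*6)))*18463 = ((2 + 30)*(3 + (2 + 30)))*18463 = (32*(3 + 32))*18463 = (32*35)*18463 = 1120*18463 = 20678560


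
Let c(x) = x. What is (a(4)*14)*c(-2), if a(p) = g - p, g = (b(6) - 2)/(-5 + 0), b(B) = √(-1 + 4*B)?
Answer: 504/5 + 28*√23/5 ≈ 127.66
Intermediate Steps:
g = ⅖ - √23/5 (g = (√(-1 + 4*6) - 2)/(-5 + 0) = (√(-1 + 24) - 2)/(-5) = (√23 - 2)*(-⅕) = (-2 + √23)*(-⅕) = ⅖ - √23/5 ≈ -0.55917)
a(p) = ⅖ - p - √23/5 (a(p) = (⅖ - √23/5) - p = ⅖ - p - √23/5)
(a(4)*14)*c(-2) = ((⅖ - 1*4 - √23/5)*14)*(-2) = ((⅖ - 4 - √23/5)*14)*(-2) = ((-18/5 - √23/5)*14)*(-2) = (-252/5 - 14*√23/5)*(-2) = 504/5 + 28*√23/5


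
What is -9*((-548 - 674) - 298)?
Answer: 13680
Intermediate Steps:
-9*((-548 - 674) - 298) = -9*(-1222 - 298) = -9*(-1520) = 13680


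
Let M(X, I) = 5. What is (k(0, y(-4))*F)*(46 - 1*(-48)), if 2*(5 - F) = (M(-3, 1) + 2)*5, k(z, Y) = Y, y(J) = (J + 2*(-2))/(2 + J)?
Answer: -4700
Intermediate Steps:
y(J) = (-4 + J)/(2 + J) (y(J) = (J - 4)/(2 + J) = (-4 + J)/(2 + J))
F = -25/2 (F = 5 - (5 + 2)*5/2 = 5 - 7*5/2 = 5 - ½*35 = 5 - 35/2 = -25/2 ≈ -12.500)
(k(0, y(-4))*F)*(46 - 1*(-48)) = (((-4 - 4)/(2 - 4))*(-25/2))*(46 - 1*(-48)) = ((-8/(-2))*(-25/2))*(46 + 48) = (-½*(-8)*(-25/2))*94 = (4*(-25/2))*94 = -50*94 = -4700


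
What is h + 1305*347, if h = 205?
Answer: 453040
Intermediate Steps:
h + 1305*347 = 205 + 1305*347 = 205 + 452835 = 453040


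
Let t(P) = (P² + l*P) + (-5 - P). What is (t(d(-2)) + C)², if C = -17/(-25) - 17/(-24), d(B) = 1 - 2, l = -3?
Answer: 693889/360000 ≈ 1.9275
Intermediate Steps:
d(B) = -1
t(P) = -5 + P² - 4*P (t(P) = (P² - 3*P) + (-5 - P) = -5 + P² - 4*P)
C = 833/600 (C = -17*(-1/25) - 17*(-1/24) = 17/25 + 17/24 = 833/600 ≈ 1.3883)
(t(d(-2)) + C)² = ((-5 + (-1)² - 4*(-1)) + 833/600)² = ((-5 + 1 + 4) + 833/600)² = (0 + 833/600)² = (833/600)² = 693889/360000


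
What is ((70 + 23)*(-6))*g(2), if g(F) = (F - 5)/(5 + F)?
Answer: 1674/7 ≈ 239.14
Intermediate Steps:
g(F) = (-5 + F)/(5 + F)
((70 + 23)*(-6))*g(2) = ((70 + 23)*(-6))*((-5 + 2)/(5 + 2)) = (93*(-6))*(-3/7) = -558*(-3)/7 = -558*(-3/7) = 1674/7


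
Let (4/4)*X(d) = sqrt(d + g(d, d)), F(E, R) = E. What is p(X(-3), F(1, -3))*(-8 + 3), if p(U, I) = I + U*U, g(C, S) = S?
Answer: 25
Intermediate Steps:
X(d) = sqrt(2)*sqrt(d) (X(d) = sqrt(d + d) = sqrt(2*d) = sqrt(2)*sqrt(d))
p(U, I) = I + U**2
p(X(-3), F(1, -3))*(-8 + 3) = (1 + (sqrt(2)*sqrt(-3))**2)*(-8 + 3) = (1 + (sqrt(2)*(I*sqrt(3)))**2)*(-5) = (1 + (I*sqrt(6))**2)*(-5) = (1 - 6)*(-5) = -5*(-5) = 25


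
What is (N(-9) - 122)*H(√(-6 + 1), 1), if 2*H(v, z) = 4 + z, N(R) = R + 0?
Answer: -655/2 ≈ -327.50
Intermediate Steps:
N(R) = R
H(v, z) = 2 + z/2 (H(v, z) = (4 + z)/2 = 2 + z/2)
(N(-9) - 122)*H(√(-6 + 1), 1) = (-9 - 122)*(2 + (½)*1) = -131*(2 + ½) = -131*5/2 = -655/2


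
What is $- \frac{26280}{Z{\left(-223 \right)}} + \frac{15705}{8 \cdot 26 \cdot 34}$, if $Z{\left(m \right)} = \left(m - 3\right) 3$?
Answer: $\frac{32750025}{799136} \approx 40.982$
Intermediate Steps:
$Z{\left(m \right)} = -9 + 3 m$ ($Z{\left(m \right)} = \left(-3 + m\right) 3 = -9 + 3 m$)
$- \frac{26280}{Z{\left(-223 \right)}} + \frac{15705}{8 \cdot 26 \cdot 34} = - \frac{26280}{-9 + 3 \left(-223\right)} + \frac{15705}{8 \cdot 26 \cdot 34} = - \frac{26280}{-9 - 669} + \frac{15705}{208 \cdot 34} = - \frac{26280}{-678} + \frac{15705}{7072} = \left(-26280\right) \left(- \frac{1}{678}\right) + 15705 \cdot \frac{1}{7072} = \frac{4380}{113} + \frac{15705}{7072} = \frac{32750025}{799136}$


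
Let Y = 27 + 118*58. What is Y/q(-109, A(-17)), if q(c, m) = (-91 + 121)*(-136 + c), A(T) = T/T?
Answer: -6871/7350 ≈ -0.93483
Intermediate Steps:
A(T) = 1
q(c, m) = -4080 + 30*c (q(c, m) = 30*(-136 + c) = -4080 + 30*c)
Y = 6871 (Y = 27 + 6844 = 6871)
Y/q(-109, A(-17)) = 6871/(-4080 + 30*(-109)) = 6871/(-4080 - 3270) = 6871/(-7350) = 6871*(-1/7350) = -6871/7350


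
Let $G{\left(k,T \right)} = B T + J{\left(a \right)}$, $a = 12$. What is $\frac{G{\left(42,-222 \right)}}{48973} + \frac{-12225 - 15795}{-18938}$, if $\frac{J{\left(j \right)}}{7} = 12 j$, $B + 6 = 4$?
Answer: $\frac{699860718}{463725337} \approx 1.5092$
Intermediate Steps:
$B = -2$ ($B = -6 + 4 = -2$)
$J{\left(j \right)} = 84 j$ ($J{\left(j \right)} = 7 \cdot 12 j = 84 j$)
$G{\left(k,T \right)} = 1008 - 2 T$ ($G{\left(k,T \right)} = - 2 T + 84 \cdot 12 = - 2 T + 1008 = 1008 - 2 T$)
$\frac{G{\left(42,-222 \right)}}{48973} + \frac{-12225 - 15795}{-18938} = \frac{1008 - -444}{48973} + \frac{-12225 - 15795}{-18938} = \left(1008 + 444\right) \frac{1}{48973} + \left(-12225 - 15795\right) \left(- \frac{1}{18938}\right) = 1452 \cdot \frac{1}{48973} - - \frac{14010}{9469} = \frac{1452}{48973} + \frac{14010}{9469} = \frac{699860718}{463725337}$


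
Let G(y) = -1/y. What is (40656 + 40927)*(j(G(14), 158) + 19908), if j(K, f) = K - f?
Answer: 22557617917/14 ≈ 1.6113e+9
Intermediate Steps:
(40656 + 40927)*(j(G(14), 158) + 19908) = (40656 + 40927)*((-1/14 - 1*158) + 19908) = 81583*((-1*1/14 - 158) + 19908) = 81583*((-1/14 - 158) + 19908) = 81583*(-2213/14 + 19908) = 81583*(276499/14) = 22557617917/14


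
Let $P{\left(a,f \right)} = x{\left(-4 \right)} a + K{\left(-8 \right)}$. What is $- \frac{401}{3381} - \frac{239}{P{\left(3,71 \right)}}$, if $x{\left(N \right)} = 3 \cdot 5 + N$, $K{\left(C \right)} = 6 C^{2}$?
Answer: $- \frac{108364}{156653} \approx -0.69175$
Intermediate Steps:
$x{\left(N \right)} = 15 + N$
$P{\left(a,f \right)} = 384 + 11 a$ ($P{\left(a,f \right)} = \left(15 - 4\right) a + 6 \left(-8\right)^{2} = 11 a + 6 \cdot 64 = 11 a + 384 = 384 + 11 a$)
$- \frac{401}{3381} - \frac{239}{P{\left(3,71 \right)}} = - \frac{401}{3381} - \frac{239}{384 + 11 \cdot 3} = \left(-401\right) \frac{1}{3381} - \frac{239}{384 + 33} = - \frac{401}{3381} - \frac{239}{417} = - \frac{108364}{156653}$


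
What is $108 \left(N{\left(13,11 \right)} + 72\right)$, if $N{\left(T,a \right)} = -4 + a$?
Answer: $8532$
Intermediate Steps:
$108 \left(N{\left(13,11 \right)} + 72\right) = 108 \left(\left(-4 + 11\right) + 72\right) = 108 \left(7 + 72\right) = 108 \cdot 79 = 8532$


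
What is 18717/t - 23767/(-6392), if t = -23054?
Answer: 214142677/73680584 ≈ 2.9064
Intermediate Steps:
18717/t - 23767/(-6392) = 18717/(-23054) - 23767/(-6392) = 18717*(-1/23054) - 23767*(-1/6392) = -18717/23054 + 23767/6392 = 214142677/73680584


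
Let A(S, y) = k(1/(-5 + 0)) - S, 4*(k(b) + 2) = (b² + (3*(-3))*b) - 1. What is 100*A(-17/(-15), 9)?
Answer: -877/3 ≈ -292.33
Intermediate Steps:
k(b) = -9/4 - 9*b/4 + b²/4 (k(b) = -2 + ((b² + (3*(-3))*b) - 1)/4 = -2 + ((b² - 9*b) - 1)/4 = -2 + (-1 + b² - 9*b)/4 = -2 + (-¼ - 9*b/4 + b²/4) = -9/4 - 9*b/4 + b²/4)
A(S, y) = -179/100 - S (A(S, y) = (-9/4 - 9/(4*(-5 + 0)) + (1/(-5 + 0))²/4) - S = (-9/4 - 9/4/(-5) + (1/(-5))²/4) - S = (-9/4 - 9/4*(-⅕) + (-⅕)²/4) - S = (-9/4 + 9/20 + (¼)*(1/25)) - S = (-9/4 + 9/20 + 1/100) - S = -179/100 - S)
100*A(-17/(-15), 9) = 100*(-179/100 - (-17)/(-15)) = 100*(-179/100 - (-17)*(-1)/15) = 100*(-179/100 - 1*17/15) = 100*(-179/100 - 17/15) = 100*(-877/300) = -877/3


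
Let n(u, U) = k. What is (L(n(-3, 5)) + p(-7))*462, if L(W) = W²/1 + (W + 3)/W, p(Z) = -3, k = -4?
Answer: 12243/2 ≈ 6121.5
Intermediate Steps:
n(u, U) = -4
L(W) = W² + (3 + W)/W (L(W) = W²*1 + (3 + W)/W = W² + (3 + W)/W)
(L(n(-3, 5)) + p(-7))*462 = ((3 - 4 + (-4)³)/(-4) - 3)*462 = (-(3 - 4 - 64)/4 - 3)*462 = (-¼*(-65) - 3)*462 = (65/4 - 3)*462 = (53/4)*462 = 12243/2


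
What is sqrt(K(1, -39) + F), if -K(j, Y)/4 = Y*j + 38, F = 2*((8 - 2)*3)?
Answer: 2*sqrt(10) ≈ 6.3246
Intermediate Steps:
F = 36 (F = 2*(6*3) = 2*18 = 36)
K(j, Y) = -152 - 4*Y*j (K(j, Y) = -4*(Y*j + 38) = -4*(38 + Y*j) = -152 - 4*Y*j)
sqrt(K(1, -39) + F) = sqrt((-152 - 4*(-39)*1) + 36) = sqrt((-152 + 156) + 36) = sqrt(4 + 36) = sqrt(40) = 2*sqrt(10)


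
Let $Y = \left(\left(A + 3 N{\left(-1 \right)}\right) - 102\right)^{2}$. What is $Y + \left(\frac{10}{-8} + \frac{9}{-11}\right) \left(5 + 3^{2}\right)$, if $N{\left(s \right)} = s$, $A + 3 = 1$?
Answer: $\frac{251241}{22} \approx 11420.0$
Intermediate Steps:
$A = -2$ ($A = -3 + 1 = -2$)
$Y = 11449$ ($Y = \left(\left(-2 + 3 \left(-1\right)\right) - 102\right)^{2} = \left(\left(-2 - 3\right) - 102\right)^{2} = \left(-5 - 102\right)^{2} = \left(-107\right)^{2} = 11449$)
$Y + \left(\frac{10}{-8} + \frac{9}{-11}\right) \left(5 + 3^{2}\right) = 11449 + \left(\frac{10}{-8} + \frac{9}{-11}\right) \left(5 + 3^{2}\right) = 11449 + \left(10 \left(- \frac{1}{8}\right) + 9 \left(- \frac{1}{11}\right)\right) \left(5 + 9\right) = 11449 + \left(- \frac{5}{4} - \frac{9}{11}\right) 14 = 11449 - \frac{637}{22} = \frac{251241}{22}$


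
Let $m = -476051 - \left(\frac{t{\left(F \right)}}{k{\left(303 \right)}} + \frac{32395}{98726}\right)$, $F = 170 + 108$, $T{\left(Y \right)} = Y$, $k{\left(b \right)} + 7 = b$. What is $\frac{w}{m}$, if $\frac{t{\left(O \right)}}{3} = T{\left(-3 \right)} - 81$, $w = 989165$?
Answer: $- \frac{1806641620115}{869473348354} \approx -2.0779$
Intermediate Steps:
$k{\left(b \right)} = -7 + b$
$F = 278$
$t{\left(O \right)} = -252$ ($t{\left(O \right)} = 3 \left(-3 - 81\right) = 3 \left(-84\right) = -252$)
$m = - \frac{869473348354}{1826431}$ ($m = -476051 - \left(- \frac{252}{-7 + 303} + \frac{32395}{98726}\right) = -476051 - \left(- \frac{252}{296} + 32395 \cdot \frac{1}{98726}\right) = -476051 - \left(\left(-252\right) \frac{1}{296} + \frac{32395}{98726}\right) = -476051 - \left(- \frac{63}{74} + \frac{32395}{98726}\right) = -476051 - - \frac{955627}{1826431} = -476051 + \frac{955627}{1826431} = - \frac{869473348354}{1826431} \approx -4.7605 \cdot 10^{5}$)
$\frac{w}{m} = \frac{989165}{- \frac{869473348354}{1826431}} = 989165 \left(- \frac{1826431}{869473348354}\right) = - \frac{1806641620115}{869473348354}$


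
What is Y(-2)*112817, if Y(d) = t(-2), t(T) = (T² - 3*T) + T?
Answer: 902536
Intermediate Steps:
t(T) = T² - 2*T
Y(d) = 8 (Y(d) = -2*(-2 - 2) = -2*(-4) = 8)
Y(-2)*112817 = 8*112817 = 902536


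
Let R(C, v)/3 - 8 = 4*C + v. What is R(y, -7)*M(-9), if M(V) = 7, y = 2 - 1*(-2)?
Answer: 357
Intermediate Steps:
y = 4 (y = 2 + 2 = 4)
R(C, v) = 24 + 3*v + 12*C (R(C, v) = 24 + 3*(4*C + v) = 24 + 3*(v + 4*C) = 24 + (3*v + 12*C) = 24 + 3*v + 12*C)
R(y, -7)*M(-9) = (24 + 3*(-7) + 12*4)*7 = (24 - 21 + 48)*7 = 51*7 = 357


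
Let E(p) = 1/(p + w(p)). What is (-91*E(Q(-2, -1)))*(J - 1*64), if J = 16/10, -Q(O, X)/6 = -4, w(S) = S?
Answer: 1183/10 ≈ 118.30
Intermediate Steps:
Q(O, X) = 24 (Q(O, X) = -6*(-4) = 24)
J = 8/5 (J = 16*(⅒) = 8/5 ≈ 1.6000)
E(p) = 1/(2*p) (E(p) = 1/(p + p) = 1/(2*p))
(-91*E(Q(-2, -1)))*(J - 1*64) = (-91/(2*24))*(8/5 - 1*64) = (-91/(2*24))*(8/5 - 64) = -91*1/48*(-312/5) = -91/48*(-312/5) = 1183/10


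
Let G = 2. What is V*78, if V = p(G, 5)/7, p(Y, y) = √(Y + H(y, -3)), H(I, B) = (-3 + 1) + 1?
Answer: 78/7 ≈ 11.143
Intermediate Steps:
H(I, B) = -1 (H(I, B) = -2 + 1 = -1)
p(Y, y) = √(-1 + Y) (p(Y, y) = √(Y - 1) = √(-1 + Y))
V = ⅐ (V = √(-1 + 2)/7 = √1*(⅐) = 1*(⅐) = ⅐ ≈ 0.14286)
V*78 = (⅐)*78 = 78/7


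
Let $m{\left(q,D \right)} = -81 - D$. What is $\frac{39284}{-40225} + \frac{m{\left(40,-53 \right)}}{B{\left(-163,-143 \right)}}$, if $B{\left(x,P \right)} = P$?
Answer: $- \frac{4491312}{5752175} \approx -0.7808$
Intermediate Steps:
$\frac{39284}{-40225} + \frac{m{\left(40,-53 \right)}}{B{\left(-163,-143 \right)}} = \frac{39284}{-40225} + \frac{-81 - -53}{-143} = 39284 \left(- \frac{1}{40225}\right) + \left(-81 + 53\right) \left(- \frac{1}{143}\right) = - \frac{39284}{40225} - - \frac{28}{143} = - \frac{39284}{40225} + \frac{28}{143} = - \frac{4491312}{5752175}$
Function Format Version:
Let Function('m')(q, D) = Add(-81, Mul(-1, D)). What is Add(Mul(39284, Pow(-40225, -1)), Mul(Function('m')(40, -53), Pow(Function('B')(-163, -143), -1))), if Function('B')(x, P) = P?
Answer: Rational(-4491312, 5752175) ≈ -0.78080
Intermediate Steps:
Add(Mul(39284, Pow(-40225, -1)), Mul(Function('m')(40, -53), Pow(Function('B')(-163, -143), -1))) = Add(Mul(39284, Pow(-40225, -1)), Mul(Add(-81, Mul(-1, -53)), Pow(-143, -1))) = Add(Mul(39284, Rational(-1, 40225)), Mul(Add(-81, 53), Rational(-1, 143))) = Add(Rational(-39284, 40225), Mul(-28, Rational(-1, 143))) = Add(Rational(-39284, 40225), Rational(28, 143)) = Rational(-4491312, 5752175)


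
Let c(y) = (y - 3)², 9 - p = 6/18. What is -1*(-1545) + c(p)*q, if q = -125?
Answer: -22220/9 ≈ -2468.9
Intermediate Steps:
p = 26/3 (p = 9 - 6/18 = 9 - 1*⅓ = 9 - ⅓ = 26/3 ≈ 8.6667)
c(y) = (-3 + y)²
-1*(-1545) + c(p)*q = -1*(-1545) + (-3 + 26/3)²*(-125) = 1545 + (17/3)²*(-125) = 1545 + (289/9)*(-125) = 1545 - 36125/9 = -22220/9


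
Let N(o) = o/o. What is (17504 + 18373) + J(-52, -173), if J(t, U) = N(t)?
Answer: 35878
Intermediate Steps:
N(o) = 1
J(t, U) = 1
(17504 + 18373) + J(-52, -173) = (17504 + 18373) + 1 = 35877 + 1 = 35878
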